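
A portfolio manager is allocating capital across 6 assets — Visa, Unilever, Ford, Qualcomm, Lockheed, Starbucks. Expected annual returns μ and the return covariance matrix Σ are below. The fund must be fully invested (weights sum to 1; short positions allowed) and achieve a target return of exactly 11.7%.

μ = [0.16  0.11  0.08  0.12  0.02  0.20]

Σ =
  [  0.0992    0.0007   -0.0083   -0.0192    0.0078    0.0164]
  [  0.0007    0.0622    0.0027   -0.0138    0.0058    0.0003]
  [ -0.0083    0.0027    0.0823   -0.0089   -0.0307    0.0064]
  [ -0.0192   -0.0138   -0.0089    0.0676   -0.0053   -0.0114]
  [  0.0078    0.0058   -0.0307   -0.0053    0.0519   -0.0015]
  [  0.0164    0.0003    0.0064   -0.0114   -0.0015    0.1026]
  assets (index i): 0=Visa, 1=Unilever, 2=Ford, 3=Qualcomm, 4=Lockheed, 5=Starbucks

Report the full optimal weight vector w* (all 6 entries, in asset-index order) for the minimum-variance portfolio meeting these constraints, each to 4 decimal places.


0.1489  0.1736  0.1506  0.2650  0.1230  0.1388

g=Σ⁻¹μ = [2.0022  2.3077  1.8145  3.4795  1.3105  1.9151]
h=Σ⁻¹𝟙 = [13.9075  18.1024  28.8065  30.6409  35.6008  9.5988]
a=μᵀg=1.546146  b=𝟙ᵀg=12.829646  c=𝟙ᵀh=136.656735  D=ac−b²=46.691478
λ₁=(c·0.117−b)/D = (136.656735·0.117−12.829646)/46.691478 = 0.067661
λ₂=(a−b·0.117)/D = (1.546146−12.829646·0.117)/46.691478 = 0.000965
w* = 0.067661·g + 0.000965·h:
  w_0 = 0.067661·2.0022 + 0.000965·13.9075 = 0.1489  (Visa)
  w_1 = 0.067661·2.3077 + 0.000965·18.1024 = 0.1736  (Unilever)
  w_2 = 0.067661·1.8145 + 0.000965·28.8065 = 0.1506  (Ford)
  w_3 = 0.067661·3.4795 + 0.000965·30.6409 = 0.2650  (Qualcomm)
  w_4 = 0.067661·1.3105 + 0.000965·35.6008 = 0.1230  (Lockheed)
  w_5 = 0.067661·1.9151 + 0.000965·9.5988 = 0.1388  (Starbucks)
Σw_i=1.0000  μᵀw=0.1170
σ²=wᵀΣw=λ₁·μ_p+λ₂ = 0.067661·0.117 + 0.000965 = 0.008882 ≈ 0.0089


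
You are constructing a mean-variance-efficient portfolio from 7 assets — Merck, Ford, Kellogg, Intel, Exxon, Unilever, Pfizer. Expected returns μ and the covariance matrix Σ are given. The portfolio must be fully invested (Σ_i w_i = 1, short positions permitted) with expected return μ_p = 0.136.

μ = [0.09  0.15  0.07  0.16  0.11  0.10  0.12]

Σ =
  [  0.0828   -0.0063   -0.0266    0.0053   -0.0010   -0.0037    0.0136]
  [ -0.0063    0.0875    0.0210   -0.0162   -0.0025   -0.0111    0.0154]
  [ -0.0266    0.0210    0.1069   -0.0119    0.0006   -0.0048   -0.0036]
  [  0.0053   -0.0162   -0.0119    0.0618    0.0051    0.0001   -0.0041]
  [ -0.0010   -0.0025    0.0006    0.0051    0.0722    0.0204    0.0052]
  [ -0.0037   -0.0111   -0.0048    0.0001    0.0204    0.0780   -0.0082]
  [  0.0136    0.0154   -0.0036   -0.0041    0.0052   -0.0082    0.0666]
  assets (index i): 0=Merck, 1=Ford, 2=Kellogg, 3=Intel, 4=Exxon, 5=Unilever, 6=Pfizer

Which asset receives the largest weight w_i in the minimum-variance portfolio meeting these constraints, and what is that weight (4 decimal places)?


Intel (0.3634)

u=Σ⁻¹μ = [1.2117  2.1377  1.0186  3.2691  0.8054  1.6447  1.4560]
v=Σ⁻¹𝟙 = [14.9585  13.1057  13.9281  21.1774  7.6276  15.5235  12.3023]
a=μᵀu=1.451839  b=𝟙ᵀu=11.543128  c=𝟙ᵀv=98.623066  D=ac−b²=9.940982
λ₁=(c·0.136−b)/D = (98.623066·0.136−11.543128)/9.940982 = 0.188071
λ₂=(a−b·0.136)/D = (1.451839−11.543128·0.136)/9.940982 = -0.011873
w* = 0.188071·u + -0.011873·v:
  w_0 = 0.188071·1.2117 + -0.011873·14.9585 = 0.0503  (Merck)
  w_1 = 0.188071·2.1377 + -0.011873·13.1057 = 0.2464  (Ford)
  w_2 = 0.188071·1.0186 + -0.011873·13.9281 = 0.0262  (Kellogg)
  w_3 = 0.188071·3.2691 + -0.011873·21.1774 = 0.3634  (Intel)
  w_4 = 0.188071·0.8054 + -0.011873·7.6276 = 0.0609  (Exxon)
  w_5 = 0.188071·1.6447 + -0.011873·15.5235 = 0.1250  (Unilever)
  w_6 = 0.188071·1.4560 + -0.011873·12.3023 = 0.1278  (Pfizer)
Σw_i=1.0000  μᵀw=0.1360
σ²=wᵀΣw=λ₁·μ_p+λ₂ = 0.188071·0.136 + -0.011873 = 0.013705 ≈ 0.0137


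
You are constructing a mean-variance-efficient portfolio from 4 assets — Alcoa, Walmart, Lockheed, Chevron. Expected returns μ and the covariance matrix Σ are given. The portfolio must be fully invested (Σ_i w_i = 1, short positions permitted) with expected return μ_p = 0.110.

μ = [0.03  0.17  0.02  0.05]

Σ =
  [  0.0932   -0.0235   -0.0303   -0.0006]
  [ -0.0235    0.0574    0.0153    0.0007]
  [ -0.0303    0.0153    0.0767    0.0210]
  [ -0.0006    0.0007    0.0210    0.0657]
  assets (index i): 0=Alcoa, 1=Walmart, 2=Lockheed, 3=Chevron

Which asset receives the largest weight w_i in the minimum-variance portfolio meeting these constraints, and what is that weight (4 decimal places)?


Walmart (0.5524)

p=Σ⁻¹μ = [1.1368  3.4710  -0.2012  0.7988]
q=Σ⁻¹𝟙 = [20.9154  22.1353  13.9506  10.7168]
a=μᵀp=0.660085  b=𝟙ᵀp=5.205309  c=𝟙ᵀq=67.718061  D=ac−b²=17.604430
λ₁=(c·0.110−b)/D = (67.718061·0.110−5.205309)/17.604430 = 0.127450
λ₂=(a−b·0.110)/D = (0.660085−5.205309·0.110)/17.604430 = 0.004970
w* = 0.127450·p + 0.004970·q:
  w_0 = 0.127450·1.1368 + 0.004970·20.9154 = 0.2488  (Alcoa)
  w_1 = 0.127450·3.4710 + 0.004970·22.1353 = 0.5524  (Walmart)
  w_2 = 0.127450·-0.2012 + 0.004970·13.9506 = 0.0437  (Lockheed)
  w_3 = 0.127450·0.7988 + 0.004970·10.7168 = 0.1551  (Chevron)
Σw_i=1.0000  μᵀw=0.1100
σ²=wᵀΣw=λ₁·μ_p+λ₂ = 0.127450·0.110 + 0.004970 = 0.018990 ≈ 0.0190


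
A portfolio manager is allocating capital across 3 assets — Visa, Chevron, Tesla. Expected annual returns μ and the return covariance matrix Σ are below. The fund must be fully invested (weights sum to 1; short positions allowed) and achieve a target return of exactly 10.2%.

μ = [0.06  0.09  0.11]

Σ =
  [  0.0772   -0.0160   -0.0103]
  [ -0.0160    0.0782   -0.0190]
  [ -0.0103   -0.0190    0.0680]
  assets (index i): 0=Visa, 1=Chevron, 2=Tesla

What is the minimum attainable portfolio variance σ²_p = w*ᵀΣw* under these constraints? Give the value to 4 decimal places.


u=Σ⁻¹μ = [1.5255  2.0515  2.4219]
v=Σ⁻¹𝟙 = [20.9584  22.9803  24.3014]
a=μᵀu=0.542574  b=𝟙ᵀu=5.998894  c=𝟙ᵀv=68.240200  D=ac−b²=1.038602
λ₁=(c·0.102−b)/D = (68.240200·0.102−5.998894)/1.038602 = 0.925866
λ₂=(a−b·0.102)/D = (0.542574−5.998894·0.102)/1.038602 = -0.066737
w* = 0.925866·u + -0.066737·v:
  w_0 = 0.925866·1.5255 + -0.066737·20.9584 = 0.0137  (Visa)
  w_1 = 0.925866·2.0515 + -0.066737·22.9803 = 0.3657  (Chevron)
  w_2 = 0.925866·2.4219 + -0.066737·24.3014 = 0.6206  (Tesla)
Σw_i=1.0000  μᵀw=0.1020
σ²=wᵀΣw=λ₁·μ_p+λ₂ = 0.925866·0.102 + -0.066737 = 0.027701 ≈ 0.0277

0.0277


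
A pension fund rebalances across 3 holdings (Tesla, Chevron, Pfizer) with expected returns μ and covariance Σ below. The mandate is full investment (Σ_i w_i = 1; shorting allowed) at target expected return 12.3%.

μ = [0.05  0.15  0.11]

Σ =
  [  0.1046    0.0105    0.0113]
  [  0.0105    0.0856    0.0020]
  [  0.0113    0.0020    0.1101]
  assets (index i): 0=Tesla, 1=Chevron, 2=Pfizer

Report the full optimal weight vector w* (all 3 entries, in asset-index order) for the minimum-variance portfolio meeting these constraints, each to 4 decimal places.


p=Σ⁻¹μ = [0.2045  1.7051  0.9471]
q=Σ⁻¹𝟙 = [7.6245  10.5575  8.1083]
a=μᵀp=0.370178  b=𝟙ᵀp=2.856774  c=𝟙ᵀq=26.290377  D=ac−b²=1.570966
λ₁=(c·0.123−b)/D = (26.290377·0.123−2.856774)/1.570966 = 0.239943
λ₂=(a−b·0.123)/D = (0.370178−2.856774·0.123)/1.570966 = 0.011964
w* = 0.239943·p + 0.011964·q:
  w_0 = 0.239943·0.2045 + 0.011964·7.6245 = 0.1403  (Tesla)
  w_1 = 0.239943·1.7051 + 0.011964·10.5575 = 0.5354  (Chevron)
  w_2 = 0.239943·0.9471 + 0.011964·8.1083 = 0.3243  (Pfizer)
Σw_i=1.0000  μᵀw=0.1230
σ²=wᵀΣw=λ₁·μ_p+λ₂ = 0.239943·0.123 + 0.011964 = 0.041477 ≈ 0.0415

0.1403  0.5354  0.3243


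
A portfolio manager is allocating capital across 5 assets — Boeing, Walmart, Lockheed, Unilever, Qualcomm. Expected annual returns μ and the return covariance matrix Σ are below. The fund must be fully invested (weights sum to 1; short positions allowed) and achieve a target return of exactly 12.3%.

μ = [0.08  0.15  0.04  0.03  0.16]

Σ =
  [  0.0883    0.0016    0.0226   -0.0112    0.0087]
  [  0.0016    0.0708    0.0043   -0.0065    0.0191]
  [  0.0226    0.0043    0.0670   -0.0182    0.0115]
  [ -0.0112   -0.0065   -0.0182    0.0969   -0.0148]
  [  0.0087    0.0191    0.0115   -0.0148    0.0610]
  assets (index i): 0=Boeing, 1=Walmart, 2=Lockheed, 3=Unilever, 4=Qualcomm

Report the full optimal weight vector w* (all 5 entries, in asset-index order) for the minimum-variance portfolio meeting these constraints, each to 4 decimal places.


0.1353  0.2849  0.0224  0.1587  0.3986

x=Σ⁻¹μ = [0.7430  1.5777  0.0983  0.8577  2.2125]
y=Σ⁻¹𝟙 = [8.4477  11.0747  13.6141  16.6099  13.1843]
a=μᵀx=0.679774  b=𝟙ᵀx=5.489370  c=𝟙ᵀy=62.930701  D=ac−b²=12.645444
λ₁=(c·0.123−b)/D = (62.930701·0.123−5.489370)/12.645444 = 0.178017
λ₂=(a−b·0.123)/D = (0.679774−5.489370·0.123)/12.645444 = 0.000362
w* = 0.178017·x + 0.000362·y:
  w_0 = 0.178017·0.7430 + 0.000362·8.4477 = 0.1353  (Boeing)
  w_1 = 0.178017·1.5777 + 0.000362·11.0747 = 0.2849  (Walmart)
  w_2 = 0.178017·0.0983 + 0.000362·13.6141 = 0.0224  (Lockheed)
  w_3 = 0.178017·0.8577 + 0.000362·16.6099 = 0.1587  (Unilever)
  w_4 = 0.178017·2.2125 + 0.000362·13.1843 = 0.3986  (Qualcomm)
Σw_i=1.0000  μᵀw=0.1230
σ²=wᵀΣw=λ₁·μ_p+λ₂ = 0.178017·0.123 + 0.000362 = 0.022258 ≈ 0.0223


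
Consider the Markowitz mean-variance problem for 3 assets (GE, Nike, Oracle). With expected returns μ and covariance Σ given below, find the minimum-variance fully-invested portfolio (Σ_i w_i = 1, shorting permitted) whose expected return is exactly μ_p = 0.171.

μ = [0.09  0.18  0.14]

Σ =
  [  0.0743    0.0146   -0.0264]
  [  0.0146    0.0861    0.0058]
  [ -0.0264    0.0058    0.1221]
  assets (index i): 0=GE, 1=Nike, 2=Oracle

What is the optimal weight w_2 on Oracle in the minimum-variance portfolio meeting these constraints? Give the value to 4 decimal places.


g=Σ⁻¹μ = [1.3439  1.7716  1.3530]
h=Σ⁻¹𝟙 = [15.8424  8.1717  11.2272]
a=μᵀg=0.629260  b=𝟙ᵀg=4.468534  c=𝟙ᵀh=35.241340  D=ac−b²=2.208151
λ₁=(c·0.171−b)/D = (35.241340·0.171−4.468534)/2.208151 = 0.705448
λ₂=(a−b·0.171)/D = (0.629260−4.468534·0.171)/2.208151 = -0.061074
w* = 0.705448·g + -0.061074·h:
  w_0 = 0.705448·1.3439 + -0.061074·15.8424 = -0.0195  (GE)
  w_1 = 0.705448·1.7716 + -0.061074·8.1717 = 0.7507  (Nike)
  w_2 = 0.705448·1.3530 + -0.061074·11.2272 = 0.2688  (Oracle)
Σw_i=1.0000  μᵀw=0.1710
σ²=wᵀΣw=λ₁·μ_p+λ₂ = 0.705448·0.171 + -0.061074 = 0.059558 ≈ 0.0596

0.2688


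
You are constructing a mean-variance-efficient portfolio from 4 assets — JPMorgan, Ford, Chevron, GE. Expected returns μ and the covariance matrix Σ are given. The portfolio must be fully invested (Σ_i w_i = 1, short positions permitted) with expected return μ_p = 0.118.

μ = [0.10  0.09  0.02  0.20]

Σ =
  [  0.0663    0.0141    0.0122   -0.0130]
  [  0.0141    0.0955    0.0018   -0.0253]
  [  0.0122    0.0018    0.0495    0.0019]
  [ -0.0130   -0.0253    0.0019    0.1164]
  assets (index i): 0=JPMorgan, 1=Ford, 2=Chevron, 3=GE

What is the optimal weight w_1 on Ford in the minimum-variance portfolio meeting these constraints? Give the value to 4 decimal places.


u=Σ⁻¹μ = [1.6924  1.2745  -0.1433  2.1866]
v=Σ⁻¹𝟙 = [11.9918  11.6216  16.3560  12.1894]
a=μᵀu=0.718393  b=𝟙ᵀu=5.010120  c=𝟙ᵀv=52.158778  D=ac−b²=12.369179
λ₁=(c·0.118−b)/D = (52.158778·0.118−5.010120)/12.369179 = 0.092538
λ₂=(a−b·0.118)/D = (0.718393−5.010120·0.118)/12.369179 = 0.010284
w* = 0.092538·u + 0.010284·v:
  w_0 = 0.092538·1.6924 + 0.010284·11.9918 = 0.2799  (JPMorgan)
  w_1 = 0.092538·1.2745 + 0.010284·11.6216 = 0.2375  (Ford)
  w_2 = 0.092538·-0.1433 + 0.010284·16.3560 = 0.1549  (Chevron)
  w_3 = 0.092538·2.1866 + 0.010284·12.1894 = 0.3277  (GE)
Σw_i=1.0000  μᵀw=0.1180
σ²=wᵀΣw=λ₁·μ_p+λ₂ = 0.092538·0.118 + 0.010284 = 0.021203 ≈ 0.0212

0.2375


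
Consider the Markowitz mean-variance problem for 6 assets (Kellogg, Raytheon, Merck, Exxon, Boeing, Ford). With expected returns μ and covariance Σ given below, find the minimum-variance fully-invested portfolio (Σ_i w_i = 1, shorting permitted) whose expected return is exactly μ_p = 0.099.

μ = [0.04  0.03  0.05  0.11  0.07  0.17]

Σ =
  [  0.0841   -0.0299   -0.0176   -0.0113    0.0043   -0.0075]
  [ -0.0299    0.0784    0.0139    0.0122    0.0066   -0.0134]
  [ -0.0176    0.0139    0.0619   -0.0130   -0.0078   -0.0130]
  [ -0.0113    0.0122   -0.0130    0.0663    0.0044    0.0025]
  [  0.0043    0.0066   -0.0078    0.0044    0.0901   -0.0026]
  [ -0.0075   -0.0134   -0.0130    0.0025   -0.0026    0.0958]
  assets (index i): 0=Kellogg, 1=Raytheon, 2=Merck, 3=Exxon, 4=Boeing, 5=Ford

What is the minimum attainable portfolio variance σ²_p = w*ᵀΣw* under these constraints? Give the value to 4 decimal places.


g=Σ⁻¹μ = [1.5732  0.5922  2.1342  2.0989  0.8053  2.2372]
h=Σ⁻¹𝟙 = [28.3148  17.2529  30.0894  21.2186  10.5973  18.8854]
a=μᵀg=0.854984  b=𝟙ᵀg=9.441022  c=𝟙ᵀh=126.358418  D=ac−b²=18.901483
λ₁=(c·0.099−b)/D = (126.358418·0.099−9.441022)/18.901483 = 0.162340
λ₂=(a−b·0.099)/D = (0.854984−9.441022·0.099)/18.901483 = -0.004215
w* = 0.162340·g + -0.004215·h:
  w_0 = 0.162340·1.5732 + -0.004215·28.3148 = 0.1360  (Kellogg)
  w_1 = 0.162340·0.5922 + -0.004215·17.2529 = 0.0234  (Raytheon)
  w_2 = 0.162340·2.1342 + -0.004215·30.0894 = 0.2196  (Merck)
  w_3 = 0.162340·2.0989 + -0.004215·21.2186 = 0.2513  (Exxon)
  w_4 = 0.162340·0.8053 + -0.004215·10.5973 = 0.0861  (Boeing)
  w_5 = 0.162340·2.2372 + -0.004215·18.8854 = 0.2836  (Ford)
Σw_i=1.0000  μᵀw=0.0990
σ²=wᵀΣw=λ₁·μ_p+λ₂ = 0.162340·0.099 + -0.004215 = 0.011856 ≈ 0.0119

0.0119


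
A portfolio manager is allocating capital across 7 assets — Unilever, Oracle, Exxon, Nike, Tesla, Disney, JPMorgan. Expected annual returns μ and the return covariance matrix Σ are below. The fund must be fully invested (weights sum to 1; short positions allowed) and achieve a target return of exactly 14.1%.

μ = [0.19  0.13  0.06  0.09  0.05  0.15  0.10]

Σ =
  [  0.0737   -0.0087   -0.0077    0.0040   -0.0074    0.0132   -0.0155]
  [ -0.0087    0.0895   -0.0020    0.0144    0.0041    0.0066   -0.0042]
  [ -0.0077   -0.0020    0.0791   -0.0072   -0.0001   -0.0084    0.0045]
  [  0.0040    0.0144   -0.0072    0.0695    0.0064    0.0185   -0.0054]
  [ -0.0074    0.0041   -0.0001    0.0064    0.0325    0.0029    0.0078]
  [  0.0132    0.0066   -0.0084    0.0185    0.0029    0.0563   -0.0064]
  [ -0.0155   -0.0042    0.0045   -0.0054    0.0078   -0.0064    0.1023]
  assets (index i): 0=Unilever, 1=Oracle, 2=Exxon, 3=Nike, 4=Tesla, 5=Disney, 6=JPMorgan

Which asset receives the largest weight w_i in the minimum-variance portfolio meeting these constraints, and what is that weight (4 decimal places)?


p=Σ⁻¹μ = [2.9778  1.5675  1.2475  0.3974  1.4186  1.9321  1.4719]
q=Σ⁻¹𝟙 = [19.2357  10.4948  16.1274  7.9342  28.5415  11.6445  11.3823]
a=μᵀp=1.388107  b=𝟙ᵀp=11.012814  c=𝟙ᵀq=105.360410  D=ac−b²=24.969406
λ₁=(c·0.141−b)/D = (105.360410·0.141−11.012814)/24.969406 = 0.153909
λ₂=(a−b·0.141)/D = (1.388107−11.012814·0.141)/24.969406 = -0.006596
w* = 0.153909·p + -0.006596·q:
  w_0 = 0.153909·2.9778 + -0.006596·19.2357 = 0.3314  (Unilever)
  w_1 = 0.153909·1.5675 + -0.006596·10.4948 = 0.1720  (Oracle)
  w_2 = 0.153909·1.2475 + -0.006596·16.1274 = 0.0856  (Exxon)
  w_3 = 0.153909·0.3974 + -0.006596·7.9342 = 0.0088  (Nike)
  w_4 = 0.153909·1.4186 + -0.006596·28.5415 = 0.0301  (Tesla)
  w_5 = 0.153909·1.9321 + -0.006596·11.6445 = 0.2206  (Disney)
  w_6 = 0.153909·1.4719 + -0.006596·11.3823 = 0.1515  (JPMorgan)
Σw_i=1.0000  μᵀw=0.1410
σ²=wᵀΣw=λ₁·μ_p+λ₂ = 0.153909·0.141 + -0.006596 = 0.015105 ≈ 0.0151

Unilever (0.3314)


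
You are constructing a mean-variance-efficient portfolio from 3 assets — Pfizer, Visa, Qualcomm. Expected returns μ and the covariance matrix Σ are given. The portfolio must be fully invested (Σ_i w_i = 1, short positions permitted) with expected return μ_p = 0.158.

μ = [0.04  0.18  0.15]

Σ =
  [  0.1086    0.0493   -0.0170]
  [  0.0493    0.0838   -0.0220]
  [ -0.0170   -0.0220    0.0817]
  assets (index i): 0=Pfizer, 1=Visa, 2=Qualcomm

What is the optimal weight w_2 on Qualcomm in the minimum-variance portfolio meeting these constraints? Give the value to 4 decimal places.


g=Σ⁻¹μ = [-0.6973  3.2305  2.5608]
h=Σ⁻¹𝟙 = [6.0363  12.8322  16.9514]
a=μᵀg=0.937715  b=𝟙ᵀg=5.093954  c=𝟙ᵀh=35.819896  D=ac−b²=7.640466
λ₁=(c·0.158−b)/D = (35.819896·0.158−5.093954)/7.640466 = 0.074025
λ₂=(a−b·0.158)/D = (0.937715−5.093954·0.158)/7.640466 = 0.017390
w* = 0.074025·g + 0.017390·h:
  w_0 = 0.074025·-0.6973 + 0.017390·6.0363 = 0.0534  (Pfizer)
  w_1 = 0.074025·3.2305 + 0.017390·12.8322 = 0.4623  (Visa)
  w_2 = 0.074025·2.5608 + 0.017390·16.9514 = 0.4844  (Qualcomm)
Σw_i=1.0000  μᵀw=0.1580
σ²=wᵀΣw=λ₁·μ_p+λ₂ = 0.074025·0.158 + 0.017390 = 0.029086 ≈ 0.0291

0.4844


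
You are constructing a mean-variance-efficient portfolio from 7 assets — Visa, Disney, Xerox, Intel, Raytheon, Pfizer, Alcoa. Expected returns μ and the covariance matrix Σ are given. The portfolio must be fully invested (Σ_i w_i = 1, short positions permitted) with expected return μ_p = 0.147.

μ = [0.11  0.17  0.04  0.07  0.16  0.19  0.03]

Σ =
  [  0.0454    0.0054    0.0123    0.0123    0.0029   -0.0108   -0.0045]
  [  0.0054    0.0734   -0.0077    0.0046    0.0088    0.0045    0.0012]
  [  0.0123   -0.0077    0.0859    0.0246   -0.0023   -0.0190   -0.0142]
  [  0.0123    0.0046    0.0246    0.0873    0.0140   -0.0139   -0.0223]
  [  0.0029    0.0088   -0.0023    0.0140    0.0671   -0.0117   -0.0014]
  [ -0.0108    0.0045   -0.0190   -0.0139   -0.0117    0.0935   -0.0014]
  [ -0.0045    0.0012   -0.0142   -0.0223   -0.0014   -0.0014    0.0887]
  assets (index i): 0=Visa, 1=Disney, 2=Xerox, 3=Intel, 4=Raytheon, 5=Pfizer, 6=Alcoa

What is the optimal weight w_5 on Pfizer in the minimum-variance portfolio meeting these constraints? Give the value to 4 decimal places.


0.2662

g=Σ⁻¹μ = [2.4423  1.7331  0.9934  0.3238  2.5237  2.8080  0.7633]
h=Σ⁻¹𝟙 = [19.7073  9.8871  14.5559  9.0785  15.0231  18.9420  17.2888]
a=μᵀg=1.585902  b=𝟙ᵀg=11.587667  c=𝟙ᵀh=104.482598  D=ac−b²=31.425171
λ₁=(c·0.147−b)/D = (104.482598·0.147−11.587667)/31.425171 = 0.120008
λ₂=(a−b·0.147)/D = (1.585902−11.587667·0.147)/31.425171 = -0.003739
w* = 0.120008·g + -0.003739·h:
  w_0 = 0.120008·2.4423 + -0.003739·19.7073 = 0.2194  (Visa)
  w_1 = 0.120008·1.7331 + -0.003739·9.8871 = 0.1710  (Disney)
  w_2 = 0.120008·0.9934 + -0.003739·14.5559 = 0.0648  (Xerox)
  w_3 = 0.120008·0.3238 + -0.003739·9.0785 = 0.0049  (Intel)
  w_4 = 0.120008·2.5237 + -0.003739·15.0231 = 0.2467  (Raytheon)
  w_5 = 0.120008·2.8080 + -0.003739·18.9420 = 0.2662  (Pfizer)
  w_6 = 0.120008·0.7633 + -0.003739·17.2888 = 0.0270  (Alcoa)
Σw_i=1.0000  μᵀw=0.1470
σ²=wᵀΣw=λ₁·μ_p+λ₂ = 0.120008·0.147 + -0.003739 = 0.013903 ≈ 0.0139


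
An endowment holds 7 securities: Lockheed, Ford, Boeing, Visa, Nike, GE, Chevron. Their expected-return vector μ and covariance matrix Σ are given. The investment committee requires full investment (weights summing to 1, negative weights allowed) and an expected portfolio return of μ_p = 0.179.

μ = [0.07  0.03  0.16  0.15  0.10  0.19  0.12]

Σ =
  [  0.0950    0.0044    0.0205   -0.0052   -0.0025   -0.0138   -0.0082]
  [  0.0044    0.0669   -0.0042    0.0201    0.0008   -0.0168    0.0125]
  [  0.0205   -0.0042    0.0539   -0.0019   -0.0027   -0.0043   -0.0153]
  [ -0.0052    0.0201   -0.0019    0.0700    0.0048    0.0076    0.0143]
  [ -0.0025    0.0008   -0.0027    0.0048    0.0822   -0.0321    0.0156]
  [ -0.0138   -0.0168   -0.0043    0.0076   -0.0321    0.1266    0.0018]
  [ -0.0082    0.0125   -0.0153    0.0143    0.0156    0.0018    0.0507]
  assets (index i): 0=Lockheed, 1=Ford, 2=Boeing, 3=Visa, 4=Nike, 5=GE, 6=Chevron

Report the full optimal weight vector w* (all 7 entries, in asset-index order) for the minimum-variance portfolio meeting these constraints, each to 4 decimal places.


-0.0453  -0.2140  0.4668  0.2279  0.0872  0.1958  0.2816

p=Σ⁻¹μ = [0.5345  0.2391  3.8099  1.3604  1.5609  1.9972  2.6092]
q=Σ⁻¹𝟙 = [9.2015  14.4620  23.4425  5.1005  15.1619  14.8983  18.0881]
a=μᵀp=1.706905  b=𝟙ᵀp=12.111267  c=𝟙ᵀq=100.354762  D=ac−b²=24.613241
λ₁=(c·0.179−b)/D = (100.354762·0.179−12.111267)/24.613241 = 0.237768
λ₂=(a−b·0.179)/D = (1.706905−12.111267·0.179)/24.613241 = -0.018730
w* = 0.237768·p + -0.018730·q:
  w_0 = 0.237768·0.5345 + -0.018730·9.2015 = -0.0453  (Lockheed)
  w_1 = 0.237768·0.2391 + -0.018730·14.4620 = -0.2140  (Ford)
  w_2 = 0.237768·3.8099 + -0.018730·23.4425 = 0.4668  (Boeing)
  w_3 = 0.237768·1.3604 + -0.018730·5.1005 = 0.2279  (Visa)
  w_4 = 0.237768·1.5609 + -0.018730·15.1619 = 0.0872  (Nike)
  w_5 = 0.237768·1.9972 + -0.018730·14.8983 = 0.1958  (GE)
  w_6 = 0.237768·2.6092 + -0.018730·18.0881 = 0.2816  (Chevron)
Σw_i=1.0000  μᵀw=0.1790
σ²=wᵀΣw=λ₁·μ_p+λ₂ = 0.237768·0.179 + -0.018730 = 0.023830 ≈ 0.0238


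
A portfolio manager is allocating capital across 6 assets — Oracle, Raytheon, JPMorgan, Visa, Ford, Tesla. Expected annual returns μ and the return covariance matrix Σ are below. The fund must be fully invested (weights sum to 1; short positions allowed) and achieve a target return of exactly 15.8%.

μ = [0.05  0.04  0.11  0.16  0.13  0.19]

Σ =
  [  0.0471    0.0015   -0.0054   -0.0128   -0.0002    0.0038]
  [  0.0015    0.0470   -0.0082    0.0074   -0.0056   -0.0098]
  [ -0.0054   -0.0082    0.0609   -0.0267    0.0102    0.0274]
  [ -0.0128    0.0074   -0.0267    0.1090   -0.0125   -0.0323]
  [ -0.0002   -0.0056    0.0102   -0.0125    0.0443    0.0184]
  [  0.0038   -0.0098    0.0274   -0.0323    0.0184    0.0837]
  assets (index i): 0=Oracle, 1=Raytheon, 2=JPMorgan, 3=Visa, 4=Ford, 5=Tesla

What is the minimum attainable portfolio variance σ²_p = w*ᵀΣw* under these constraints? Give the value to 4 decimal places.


u=Σ⁻¹μ = [1.9110  1.4501  2.0525  3.0733  2.5644  2.3034]
v=Σ⁻¹𝟙 = [28.5095  25.7481  24.0866  22.0360  22.7744  9.2800]
a=μᵀu=1.642056  b=𝟙ᵀu=13.354554  c=𝟙ᵀv=132.434584  D=ac−b²=39.120878
λ₁=(c·0.158−b)/D = (132.434584·0.158−13.354554)/39.120878 = 0.193506
λ₂=(a−b·0.158)/D = (1.642056−13.354554·0.158)/39.120878 = -0.011962
w* = 0.193506·u + -0.011962·v:
  w_0 = 0.193506·1.9110 + -0.011962·28.5095 = 0.0288  (Oracle)
  w_1 = 0.193506·1.4501 + -0.011962·25.7481 = -0.0274  (Raytheon)
  w_2 = 0.193506·2.0525 + -0.011962·24.0866 = 0.1090  (JPMorgan)
  w_3 = 0.193506·3.0733 + -0.011962·22.0360 = 0.3311  (Visa)
  w_4 = 0.193506·2.5644 + -0.011962·22.7744 = 0.2238  (Ford)
  w_5 = 0.193506·2.3034 + -0.011962·9.2800 = 0.3347  (Tesla)
Σw_i=1.0000  μᵀw=0.1580
σ²=wᵀΣw=λ₁·μ_p+λ₂ = 0.193506·0.158 + -0.011962 = 0.018612 ≈ 0.0186

0.0186


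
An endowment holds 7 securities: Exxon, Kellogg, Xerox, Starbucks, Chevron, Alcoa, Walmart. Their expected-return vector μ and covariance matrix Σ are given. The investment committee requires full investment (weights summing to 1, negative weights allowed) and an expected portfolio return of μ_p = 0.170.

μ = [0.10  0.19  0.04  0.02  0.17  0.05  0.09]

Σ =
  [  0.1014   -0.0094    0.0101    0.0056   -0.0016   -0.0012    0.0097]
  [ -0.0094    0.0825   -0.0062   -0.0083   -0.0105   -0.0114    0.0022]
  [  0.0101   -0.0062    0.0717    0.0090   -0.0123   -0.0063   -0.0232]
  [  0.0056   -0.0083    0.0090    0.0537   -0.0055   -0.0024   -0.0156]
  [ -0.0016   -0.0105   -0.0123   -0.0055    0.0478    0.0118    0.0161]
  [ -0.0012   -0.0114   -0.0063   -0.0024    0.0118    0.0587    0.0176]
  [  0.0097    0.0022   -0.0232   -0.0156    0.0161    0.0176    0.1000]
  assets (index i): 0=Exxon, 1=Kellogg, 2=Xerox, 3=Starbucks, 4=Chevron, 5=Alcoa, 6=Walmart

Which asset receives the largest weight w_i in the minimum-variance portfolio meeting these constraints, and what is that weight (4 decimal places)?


Chevron (0.5329)

p=Σ⁻¹μ = [1.1239  3.3216  1.5119  1.1247  4.5382  0.6987  0.3905]
q=Σ⁻¹𝟙 = [8.1612  22.4717  21.0420  24.1512  26.8616  16.3671  10.1580]
a=μᵀp=1.668034  b=𝟙ᵀp=12.709493  c=𝟙ᵀq=129.212807  D=ac−b²=54.000181
λ₁=(c·0.170−b)/D = (129.212807·0.170−12.709493)/54.000181 = 0.171420
λ₂=(a−b·0.170)/D = (1.668034−12.709493·0.170)/54.000181 = -0.009122
w* = 0.171420·p + -0.009122·q:
  w_0 = 0.171420·1.1239 + -0.009122·8.1612 = 0.1182  (Exxon)
  w_1 = 0.171420·3.3216 + -0.009122·22.4717 = 0.3644  (Kellogg)
  w_2 = 0.171420·1.5119 + -0.009122·21.0420 = 0.0672  (Xerox)
  w_3 = 0.171420·1.1247 + -0.009122·24.1512 = -0.0275  (Starbucks)
  w_4 = 0.171420·4.5382 + -0.009122·26.8616 = 0.5329  (Chevron)
  w_5 = 0.171420·0.6987 + -0.009122·16.3671 = -0.0295  (Alcoa)
  w_6 = 0.171420·0.3905 + -0.009122·10.1580 = -0.0257  (Walmart)
Σw_i=1.0000  μᵀw=0.1700
σ²=wᵀΣw=λ₁·μ_p+λ₂ = 0.171420·0.170 + -0.009122 = 0.020020 ≈ 0.0200


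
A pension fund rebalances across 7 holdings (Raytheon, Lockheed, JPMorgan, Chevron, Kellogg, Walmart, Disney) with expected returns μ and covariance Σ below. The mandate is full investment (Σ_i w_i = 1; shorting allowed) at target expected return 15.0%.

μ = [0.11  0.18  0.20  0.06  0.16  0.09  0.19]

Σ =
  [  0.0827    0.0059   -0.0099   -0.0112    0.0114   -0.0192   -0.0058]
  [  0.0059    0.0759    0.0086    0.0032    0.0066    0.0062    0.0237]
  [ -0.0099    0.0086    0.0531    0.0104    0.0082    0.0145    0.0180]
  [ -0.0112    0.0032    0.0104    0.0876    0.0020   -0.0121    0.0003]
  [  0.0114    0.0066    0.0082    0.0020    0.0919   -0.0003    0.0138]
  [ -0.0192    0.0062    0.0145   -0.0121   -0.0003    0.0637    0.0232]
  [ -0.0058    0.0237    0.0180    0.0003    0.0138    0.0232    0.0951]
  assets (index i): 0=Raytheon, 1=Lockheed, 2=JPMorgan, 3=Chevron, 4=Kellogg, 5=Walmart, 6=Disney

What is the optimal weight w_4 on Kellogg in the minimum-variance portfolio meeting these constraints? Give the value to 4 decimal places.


p=Σ⁻¹μ = [1.8136  1.4461  3.0689  0.6056  1.0103  0.9537  0.7861]
q=Σ⁻¹𝟙 = [18.9053  7.0083  11.1018  14.9181  6.5051  20.3750  1.8588]
a=μᵀp=1.506740  b=𝟙ᵀp=9.684258  c=𝟙ᵀq=80.672363  D=ac−b²=27.767387
λ₁=(c·0.150−b)/D = (80.672363·0.150−9.684258)/27.767387 = 0.087030
λ₂=(a−b·0.150)/D = (1.506740−9.684258·0.150)/27.767387 = 0.001948
w* = 0.087030·p + 0.001948·q:
  w_0 = 0.087030·1.8136 + 0.001948·18.9053 = 0.1947  (Raytheon)
  w_1 = 0.087030·1.4461 + 0.001948·7.0083 = 0.1395  (Lockheed)
  w_2 = 0.087030·3.0689 + 0.001948·11.1018 = 0.2887  (JPMorgan)
  w_3 = 0.087030·0.6056 + 0.001948·14.9181 = 0.0818  (Chevron)
  w_4 = 0.087030·1.0103 + 0.001948·6.5051 = 0.1006  (Kellogg)
  w_5 = 0.087030·0.9537 + 0.001948·20.3750 = 0.1227  (Walmart)
  w_6 = 0.087030·0.7861 + 0.001948·1.8588 = 0.0720  (Disney)
Σw_i=1.0000  μᵀw=0.1500
σ²=wᵀΣw=λ₁·μ_p+λ₂ = 0.087030·0.150 + 0.001948 = 0.015003 ≈ 0.0150

0.1006


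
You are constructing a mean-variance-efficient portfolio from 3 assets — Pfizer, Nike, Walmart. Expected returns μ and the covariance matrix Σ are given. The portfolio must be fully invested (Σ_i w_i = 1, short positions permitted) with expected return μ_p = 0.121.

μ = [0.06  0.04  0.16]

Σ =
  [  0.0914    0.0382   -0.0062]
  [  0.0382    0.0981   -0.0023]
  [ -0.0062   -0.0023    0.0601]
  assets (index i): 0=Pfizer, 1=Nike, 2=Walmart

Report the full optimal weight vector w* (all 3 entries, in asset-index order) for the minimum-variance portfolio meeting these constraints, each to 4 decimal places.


0.2393  0.1256  0.6351

x=Σ⁻¹μ = [0.7710  0.1719  2.7483]
y=Σ⁻¹𝟙 = [9.2170  7.0233  17.8586]
a=μᵀx=0.492875  b=𝟙ᵀx=3.691320  c=𝟙ᵀy=34.098841  D=ac−b²=3.180631
λ₁=(c·0.121−b)/D = (34.098841·0.121−3.691320)/3.180631 = 0.136652
λ₂=(a−b·0.121)/D = (0.492875−3.691320·0.121)/3.180631 = 0.014533
w* = 0.136652·x + 0.014533·y:
  w_0 = 0.136652·0.7710 + 0.014533·9.2170 = 0.2393  (Pfizer)
  w_1 = 0.136652·0.1719 + 0.014533·7.0233 = 0.1256  (Nike)
  w_2 = 0.136652·2.7483 + 0.014533·17.8586 = 0.6351  (Walmart)
Σw_i=1.0000  μᵀw=0.1210
σ²=wᵀΣw=λ₁·μ_p+λ₂ = 0.136652·0.121 + 0.014533 = 0.031068 ≈ 0.0311


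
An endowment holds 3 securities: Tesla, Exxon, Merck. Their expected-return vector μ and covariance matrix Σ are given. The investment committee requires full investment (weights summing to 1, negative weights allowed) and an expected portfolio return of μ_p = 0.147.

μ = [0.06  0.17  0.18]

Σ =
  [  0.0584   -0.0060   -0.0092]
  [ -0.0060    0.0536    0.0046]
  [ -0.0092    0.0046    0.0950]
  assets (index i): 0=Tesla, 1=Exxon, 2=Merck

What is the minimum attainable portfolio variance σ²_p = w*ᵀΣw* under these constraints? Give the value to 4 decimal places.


0.0220

u=Σ⁻¹μ = [1.6549  3.1938  1.9004]
v=Σ⁻¹𝟙 = [21.0055  20.0133  11.5915]
a=μᵀu=0.984304  b=𝟙ᵀu=6.749053  c=𝟙ᵀv=52.610257  D=ac−b²=6.234754
λ₁=(c·0.147−b)/D = (52.610257·0.147−6.749053)/6.234754 = 0.157930
λ₂=(a−b·0.147)/D = (0.984304−6.749053·0.147)/6.234754 = -0.001252
w* = 0.157930·u + -0.001252·v:
  w_0 = 0.157930·1.6549 + -0.001252·21.0055 = 0.2351  (Tesla)
  w_1 = 0.157930·3.1938 + -0.001252·20.0133 = 0.4793  (Exxon)
  w_2 = 0.157930·1.9004 + -0.001252·11.5915 = 0.2856  (Merck)
Σw_i=1.0000  μᵀw=0.1470
σ²=wᵀΣw=λ₁·μ_p+λ₂ = 0.157930·0.147 + -0.001252 = 0.021964 ≈ 0.0220


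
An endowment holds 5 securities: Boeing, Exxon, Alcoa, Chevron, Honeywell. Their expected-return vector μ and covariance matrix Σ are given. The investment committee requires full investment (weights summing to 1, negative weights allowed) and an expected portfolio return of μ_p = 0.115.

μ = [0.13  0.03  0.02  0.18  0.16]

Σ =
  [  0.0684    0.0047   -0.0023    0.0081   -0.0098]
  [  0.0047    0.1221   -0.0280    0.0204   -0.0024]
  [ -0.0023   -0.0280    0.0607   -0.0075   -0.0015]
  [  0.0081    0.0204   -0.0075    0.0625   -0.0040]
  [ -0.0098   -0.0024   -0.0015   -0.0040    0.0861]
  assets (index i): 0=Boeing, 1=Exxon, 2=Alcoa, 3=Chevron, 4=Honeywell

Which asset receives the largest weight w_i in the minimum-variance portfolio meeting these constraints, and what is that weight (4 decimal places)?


Chevron (0.2496)

u=Σ⁻¹μ = [1.9079  -0.0910  0.7727  2.8973  2.2210]
v=Σ⁻¹𝟙 = [15.0937  11.0815  24.2870  14.2839  14.7280]
a=μᵀu=1.137627  b=𝟙ᵀu=7.707947  c=𝟙ᵀv=79.474067  D=ac−b²=30.999390
λ₁=(c·0.115−b)/D = (79.474067·0.115−7.707947)/30.999390 = 0.046181
λ₂=(a−b·0.115)/D = (1.137627−7.707947·0.115)/30.999390 = 0.008104
w* = 0.046181·u + 0.008104·v:
  w_0 = 0.046181·1.9079 + 0.008104·15.0937 = 0.2104  (Boeing)
  w_1 = 0.046181·-0.0910 + 0.008104·11.0815 = 0.0856  (Exxon)
  w_2 = 0.046181·0.7727 + 0.008104·24.2870 = 0.2325  (Alcoa)
  w_3 = 0.046181·2.8973 + 0.008104·14.2839 = 0.2496  (Chevron)
  w_4 = 0.046181·2.2210 + 0.008104·14.7280 = 0.2219  (Honeywell)
Σw_i=1.0000  μᵀw=0.1150
σ²=wᵀΣw=λ₁·μ_p+λ₂ = 0.046181·0.115 + 0.008104 = 0.013415 ≈ 0.0134


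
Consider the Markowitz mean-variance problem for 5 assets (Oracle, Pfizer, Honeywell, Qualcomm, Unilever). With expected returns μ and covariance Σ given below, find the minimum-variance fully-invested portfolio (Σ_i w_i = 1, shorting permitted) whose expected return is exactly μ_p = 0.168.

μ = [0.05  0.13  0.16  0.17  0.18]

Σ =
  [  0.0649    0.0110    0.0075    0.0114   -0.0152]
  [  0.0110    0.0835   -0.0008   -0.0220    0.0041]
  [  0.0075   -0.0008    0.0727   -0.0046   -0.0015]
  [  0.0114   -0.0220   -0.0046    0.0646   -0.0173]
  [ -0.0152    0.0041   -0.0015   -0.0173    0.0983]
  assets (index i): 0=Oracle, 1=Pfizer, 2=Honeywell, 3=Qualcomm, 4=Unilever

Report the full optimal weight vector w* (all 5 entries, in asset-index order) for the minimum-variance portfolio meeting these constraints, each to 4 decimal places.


-0.0598  0.2268  0.2264  0.3910  0.2156

u=Σ⁻¹μ = [-0.1630  2.6435  2.5780  4.4170  2.5124]
v=Σ⁻¹𝟙 = [10.2674  16.4540  14.7495  24.5026  15.6116]
a=μᵀu=1.951098  b=𝟙ᵀu=11.987839  c=𝟙ᵀv=81.585062  D=ac−b²=15.472193
λ₁=(c·0.168−b)/D = (81.585062·0.168−11.987839)/15.472193 = 0.111067
λ₂=(a−b·0.168)/D = (1.951098−11.987839·0.168)/15.472193 = -0.004063
w* = 0.111067·u + -0.004063·v:
  w_0 = 0.111067·-0.1630 + -0.004063·10.2674 = -0.0598  (Oracle)
  w_1 = 0.111067·2.6435 + -0.004063·16.4540 = 0.2268  (Pfizer)
  w_2 = 0.111067·2.5780 + -0.004063·14.7495 = 0.2264  (Honeywell)
  w_3 = 0.111067·4.4170 + -0.004063·24.5026 = 0.3910  (Qualcomm)
  w_4 = 0.111067·2.5124 + -0.004063·15.6116 = 0.2156  (Unilever)
Σw_i=1.0000  μᵀw=0.1680
σ²=wᵀΣw=λ₁·μ_p+λ₂ = 0.111067·0.168 + -0.004063 = 0.014597 ≈ 0.0146


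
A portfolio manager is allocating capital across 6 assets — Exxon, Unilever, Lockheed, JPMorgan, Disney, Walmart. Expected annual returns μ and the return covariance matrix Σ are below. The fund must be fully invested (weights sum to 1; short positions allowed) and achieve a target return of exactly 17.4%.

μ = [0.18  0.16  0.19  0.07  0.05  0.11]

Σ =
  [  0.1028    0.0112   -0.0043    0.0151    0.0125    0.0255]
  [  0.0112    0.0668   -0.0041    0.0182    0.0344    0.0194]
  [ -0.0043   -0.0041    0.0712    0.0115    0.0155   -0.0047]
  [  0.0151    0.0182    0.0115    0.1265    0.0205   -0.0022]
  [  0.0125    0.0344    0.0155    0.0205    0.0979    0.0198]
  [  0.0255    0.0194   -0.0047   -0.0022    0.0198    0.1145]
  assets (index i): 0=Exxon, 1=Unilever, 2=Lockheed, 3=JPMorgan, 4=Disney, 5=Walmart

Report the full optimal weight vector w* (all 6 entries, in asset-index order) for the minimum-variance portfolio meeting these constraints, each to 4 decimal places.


u=Σ⁻¹μ = [1.6357  2.8925  3.2688  -0.1370  -1.2968  0.4621]
v=Σ⁻¹𝟙 = [6.9537  11.4216  14.6354  4.0418  0.9853  5.7578]
a=μᵀu=1.354719  b=𝟙ᵀu=6.825395  c=𝟙ᵀv=43.795629  D=ac−b²=12.744768
λ₁=(c·0.174−b)/D = (43.795629·0.174−6.825395)/12.744768 = 0.062382
λ₂=(a−b·0.174)/D = (1.354719−6.825395·0.174)/12.744768 = 0.013111
w* = 0.062382·u + 0.013111·v:
  w_0 = 0.062382·1.6357 + 0.013111·6.9537 = 0.1932  (Exxon)
  w_1 = 0.062382·2.8925 + 0.013111·11.4216 = 0.3302  (Unilever)
  w_2 = 0.062382·3.2688 + 0.013111·14.6354 = 0.3958  (Lockheed)
  w_3 = 0.062382·-0.1370 + 0.013111·4.0418 = 0.0444  (JPMorgan)
  w_4 = 0.062382·-1.2968 + 0.013111·0.9853 = -0.0680  (Disney)
  w_5 = 0.062382·0.4621 + 0.013111·5.7578 = 0.1043  (Walmart)
Σw_i=1.0000  μᵀw=0.1740
σ²=wᵀΣw=λ₁·μ_p+λ₂ = 0.062382·0.174 + 0.013111 = 0.023966 ≈ 0.0240

0.1932  0.3302  0.3958  0.0444  -0.0680  0.1043


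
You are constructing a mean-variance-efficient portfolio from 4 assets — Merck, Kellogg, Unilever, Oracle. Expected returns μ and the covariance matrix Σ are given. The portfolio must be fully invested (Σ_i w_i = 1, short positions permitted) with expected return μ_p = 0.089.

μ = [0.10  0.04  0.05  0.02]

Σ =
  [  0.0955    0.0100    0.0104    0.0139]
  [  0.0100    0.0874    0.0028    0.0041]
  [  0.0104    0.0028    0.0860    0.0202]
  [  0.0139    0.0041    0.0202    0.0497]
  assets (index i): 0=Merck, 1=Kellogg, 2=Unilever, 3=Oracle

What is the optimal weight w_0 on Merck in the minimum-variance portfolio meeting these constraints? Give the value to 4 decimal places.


0.7016

g=Σ⁻¹μ = [0.9735  0.3353  0.4739  -0.0901]
h=Σ⁻¹𝟙 = [6.5500  9.7802  7.0878  14.6013]
a=μᵀg=0.132658  b=𝟙ᵀg=1.692625  c=𝟙ᵀh=38.019265  D=ac−b²=2.178583
λ₁=(c·0.089−b)/D = (38.019265·0.089−1.692625)/2.178583 = 0.776234
λ₂=(a−b·0.089)/D = (0.132658−1.692625·0.089)/2.178583 = -0.008256
w* = 0.776234·g + -0.008256·h:
  w_0 = 0.776234·0.9735 + -0.008256·6.5500 = 0.7016  (Merck)
  w_1 = 0.776234·0.3353 + -0.008256·9.7802 = 0.1795  (Kellogg)
  w_2 = 0.776234·0.4739 + -0.008256·7.0878 = 0.3094  (Unilever)
  w_3 = 0.776234·-0.0901 + -0.008256·14.6013 = -0.1905  (Oracle)
Σw_i=1.0000  μᵀw=0.0890
σ²=wᵀΣw=λ₁·μ_p+λ₂ = 0.776234·0.089 + -0.008256 = 0.060829 ≈ 0.0608


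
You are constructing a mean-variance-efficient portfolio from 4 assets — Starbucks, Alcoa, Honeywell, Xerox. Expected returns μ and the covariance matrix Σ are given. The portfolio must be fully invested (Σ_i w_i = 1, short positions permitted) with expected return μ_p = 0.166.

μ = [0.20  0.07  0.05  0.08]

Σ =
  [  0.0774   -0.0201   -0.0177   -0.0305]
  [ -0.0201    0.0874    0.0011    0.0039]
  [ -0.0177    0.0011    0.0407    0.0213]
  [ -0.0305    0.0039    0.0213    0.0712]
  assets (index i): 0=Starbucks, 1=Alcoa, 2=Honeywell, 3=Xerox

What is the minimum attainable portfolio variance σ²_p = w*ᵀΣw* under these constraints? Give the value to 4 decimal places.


p=Σ⁻¹μ = [4.3691  1.6776  1.8541  2.3486]
q=Σ⁻¹𝟙 = [30.9441  17.4039  28.1803  17.9169]
a=μᵀp=1.271853  b=𝟙ᵀp=10.249458  c=𝟙ᵀq=94.445157  D=ac−b²=15.068992
λ₁=(c·0.166−b)/D = (94.445157·0.166−10.249458)/15.068992 = 0.360239
λ₂=(a−b·0.166)/D = (1.271853−10.249458·0.166)/15.068992 = -0.028506
w* = 0.360239·p + -0.028506·q:
  w_0 = 0.360239·4.3691 + -0.028506·30.9441 = 0.6918  (Starbucks)
  w_1 = 0.360239·1.6776 + -0.028506·17.4039 = 0.1082  (Alcoa)
  w_2 = 0.360239·1.8541 + -0.028506·28.1803 = -0.1354  (Honeywell)
  w_3 = 0.360239·2.3486 + -0.028506·17.9169 = 0.3353  (Xerox)
Σw_i=1.0000  μᵀw=0.1660
σ²=wᵀΣw=λ₁·μ_p+λ₂ = 0.360239·0.166 + -0.028506 = 0.031294 ≈ 0.0313

0.0313


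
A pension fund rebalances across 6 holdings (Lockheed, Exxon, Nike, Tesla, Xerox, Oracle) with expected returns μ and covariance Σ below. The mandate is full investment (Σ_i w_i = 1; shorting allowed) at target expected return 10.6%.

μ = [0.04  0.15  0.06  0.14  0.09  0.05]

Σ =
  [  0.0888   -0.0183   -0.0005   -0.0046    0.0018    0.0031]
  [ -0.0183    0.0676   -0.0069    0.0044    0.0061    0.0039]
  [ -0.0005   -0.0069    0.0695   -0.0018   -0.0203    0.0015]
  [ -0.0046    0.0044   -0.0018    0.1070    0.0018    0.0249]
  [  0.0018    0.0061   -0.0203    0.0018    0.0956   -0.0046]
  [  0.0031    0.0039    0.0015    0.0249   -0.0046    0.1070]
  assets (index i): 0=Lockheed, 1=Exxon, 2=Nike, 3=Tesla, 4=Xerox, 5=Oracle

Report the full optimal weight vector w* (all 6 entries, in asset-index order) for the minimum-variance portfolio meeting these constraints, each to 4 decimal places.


g=Σ⁻¹μ = [1.0050  2.4586  1.4530  1.2373  1.0550  0.0856]
h=Σ⁻¹𝟙 = [15.1598  18.8667  20.3621  7.7779  13.4708  6.7026]
a=μᵀg=0.768625  b=𝟙ᵀg=7.294524  c=𝟙ᵀh=82.339856  D=ac−b²=10.078371
λ₁=(c·0.106−b)/D = (82.339856·0.106−7.294524)/10.078371 = 0.142235
λ₂=(a−b·0.106)/D = (0.768625−7.294524·0.106)/10.078371 = -0.000456
w* = 0.142235·g + -0.000456·h:
  w_0 = 0.142235·1.0050 + -0.000456·15.1598 = 0.1360  (Lockheed)
  w_1 = 0.142235·2.4586 + -0.000456·18.8667 = 0.3411  (Exxon)
  w_2 = 0.142235·1.4530 + -0.000456·20.3621 = 0.1974  (Nike)
  w_3 = 0.142235·1.2373 + -0.000456·7.7779 = 0.1724  (Tesla)
  w_4 = 0.142235·1.0550 + -0.000456·13.4708 = 0.1439  (Xerox)
  w_5 = 0.142235·0.0856 + -0.000456·6.7026 = 0.0091  (Oracle)
Σw_i=1.0000  μᵀw=0.1060
σ²=wᵀΣw=λ₁·μ_p+λ₂ = 0.142235·0.106 + -0.000456 = 0.014621 ≈ 0.0146

0.1360  0.3411  0.1974  0.1724  0.1439  0.0091


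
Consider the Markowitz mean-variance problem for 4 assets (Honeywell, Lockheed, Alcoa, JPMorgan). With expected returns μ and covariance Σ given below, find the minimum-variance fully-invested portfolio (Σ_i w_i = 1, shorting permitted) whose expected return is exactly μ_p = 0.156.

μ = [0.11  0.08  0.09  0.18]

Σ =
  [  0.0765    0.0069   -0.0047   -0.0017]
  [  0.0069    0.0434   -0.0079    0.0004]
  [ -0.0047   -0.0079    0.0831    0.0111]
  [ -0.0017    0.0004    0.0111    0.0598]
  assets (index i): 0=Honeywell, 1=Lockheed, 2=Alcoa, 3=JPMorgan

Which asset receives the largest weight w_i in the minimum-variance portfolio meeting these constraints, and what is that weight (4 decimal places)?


JPMorgan (0.6932)

x=Σ⁻¹μ = [1.4004  1.7668  0.9479  2.8621]
y=Σ⁻¹𝟙 = [12.0865  23.3528  13.0010  14.4966]
a=μᵀx=0.895875  b=𝟙ᵀx=6.977208  c=𝟙ᵀy=62.936840  D=ac−b²=7.702104
λ₁=(c·0.156−b)/D = (62.936840·0.156−6.977208)/7.702104 = 0.368852
λ₂=(a−b·0.156)/D = (0.895875−6.977208·0.156)/7.702104 = -0.025002
w* = 0.368852·x + -0.025002·y:
  w_0 = 0.368852·1.4004 + -0.025002·12.0865 = 0.2143  (Honeywell)
  w_1 = 0.368852·1.7668 + -0.025002·23.3528 = 0.0678  (Lockheed)
  w_2 = 0.368852·0.9479 + -0.025002·13.0010 = 0.0246  (Alcoa)
  w_3 = 0.368852·2.8621 + -0.025002·14.4966 = 0.6932  (JPMorgan)
Σw_i=1.0000  μᵀw=0.1560
σ²=wᵀΣw=λ₁·μ_p+λ₂ = 0.368852·0.156 + -0.025002 = 0.032539 ≈ 0.0325
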